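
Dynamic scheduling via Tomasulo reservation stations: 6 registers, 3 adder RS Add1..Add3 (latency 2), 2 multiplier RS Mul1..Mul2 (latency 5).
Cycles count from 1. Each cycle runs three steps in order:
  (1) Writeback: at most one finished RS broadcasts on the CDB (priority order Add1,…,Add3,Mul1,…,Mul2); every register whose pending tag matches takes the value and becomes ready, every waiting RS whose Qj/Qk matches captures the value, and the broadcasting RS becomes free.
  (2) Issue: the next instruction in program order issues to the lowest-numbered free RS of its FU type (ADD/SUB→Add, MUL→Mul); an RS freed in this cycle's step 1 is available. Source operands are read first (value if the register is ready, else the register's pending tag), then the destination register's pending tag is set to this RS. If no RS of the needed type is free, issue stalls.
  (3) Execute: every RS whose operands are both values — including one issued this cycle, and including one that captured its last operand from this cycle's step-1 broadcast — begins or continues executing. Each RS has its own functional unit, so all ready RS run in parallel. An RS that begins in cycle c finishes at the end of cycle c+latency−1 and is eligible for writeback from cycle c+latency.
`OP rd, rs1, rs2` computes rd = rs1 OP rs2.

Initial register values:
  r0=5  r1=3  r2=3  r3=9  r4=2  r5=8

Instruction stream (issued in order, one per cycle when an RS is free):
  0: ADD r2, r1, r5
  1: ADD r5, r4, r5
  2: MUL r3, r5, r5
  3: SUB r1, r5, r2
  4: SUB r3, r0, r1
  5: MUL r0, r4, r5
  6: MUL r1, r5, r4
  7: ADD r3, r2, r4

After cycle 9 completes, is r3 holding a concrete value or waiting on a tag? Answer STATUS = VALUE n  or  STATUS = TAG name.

  c1: issue ADD r2<-Add1  regs: r0:5,r1:3,r2:Add1,r3:9,r4:2,r5:8
  c2: issue ADD r5<-Add2  regs: r0:5,r1:3,r2:Add1,r3:9,r4:2,r5:Add2
  c3: CDB Add1=11; issue MUL r3<-Mul1  regs: r0:5,r1:3,r2:11,r3:Mul1,r4:2,r5:Add2
  c4: CDB Add2=10; issue SUB r1<-Add1  regs: r0:5,r1:Add1,r2:11,r3:Mul1,r4:2,r5:10
  c5: issue SUB r3<-Add2  regs: r0:5,r1:Add1,r2:11,r3:Add2,r4:2,r5:10
  c6: CDB Add1=-1; issue MUL r0<-Mul2  regs: r0:Mul2,r1:-1,r2:11,r3:Add2,r4:2,r5:10
  c7: stall  regs: r0:Mul2,r1:-1,r2:11,r3:Add2,r4:2,r5:10
  c8: CDB Add2=6; stall  regs: r0:Mul2,r1:-1,r2:11,r3:6,r4:2,r5:10
  c9: CDB Mul1=100; issue MUL r1<-Mul1  regs: r0:Mul2,r1:Mul1,r2:11,r3:6,r4:2,r5:10

STATUS = VALUE 6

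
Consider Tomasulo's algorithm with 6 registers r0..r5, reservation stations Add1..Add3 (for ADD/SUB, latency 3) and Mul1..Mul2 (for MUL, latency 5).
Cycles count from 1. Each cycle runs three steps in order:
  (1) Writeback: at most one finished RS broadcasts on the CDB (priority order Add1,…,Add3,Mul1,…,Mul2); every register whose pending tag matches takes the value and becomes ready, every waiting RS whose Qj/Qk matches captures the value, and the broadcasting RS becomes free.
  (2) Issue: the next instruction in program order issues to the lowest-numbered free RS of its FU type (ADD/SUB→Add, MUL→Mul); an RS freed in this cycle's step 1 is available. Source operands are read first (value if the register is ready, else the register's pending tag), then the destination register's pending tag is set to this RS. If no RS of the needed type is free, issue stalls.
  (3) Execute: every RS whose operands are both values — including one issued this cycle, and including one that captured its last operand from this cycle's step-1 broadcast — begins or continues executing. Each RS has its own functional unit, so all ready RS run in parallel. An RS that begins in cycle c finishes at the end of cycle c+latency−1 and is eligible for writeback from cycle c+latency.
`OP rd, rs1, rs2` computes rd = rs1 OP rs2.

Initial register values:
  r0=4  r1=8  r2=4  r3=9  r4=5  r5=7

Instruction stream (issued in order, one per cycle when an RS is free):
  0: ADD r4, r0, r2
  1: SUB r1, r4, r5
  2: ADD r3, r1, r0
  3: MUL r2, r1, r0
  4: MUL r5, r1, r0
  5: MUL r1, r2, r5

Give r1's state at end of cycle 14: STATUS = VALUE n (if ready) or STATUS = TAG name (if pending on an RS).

c1: issue ADD r4<-Add1 | r0:4,r1:8,r2:4,r3:9,r4:Add1,r5:7
c2: issue SUB r1<-Add2 | r0:4,r1:Add2,r2:4,r3:9,r4:Add1,r5:7
c3: issue ADD r3<-Add3 | r0:4,r1:Add2,r2:4,r3:Add3,r4:Add1,r5:7
c4: CDB Add1=8; issue MUL r2<-Mul1 | r0:4,r1:Add2,r2:Mul1,r3:Add3,r4:8,r5:7
c5: issue MUL r5<-Mul2 | r0:4,r1:Add2,r2:Mul1,r3:Add3,r4:8,r5:Mul2
c6: stall | r0:4,r1:Add2,r2:Mul1,r3:Add3,r4:8,r5:Mul2
c7: CDB Add2=1; stall | r0:4,r1:1,r2:Mul1,r3:Add3,r4:8,r5:Mul2
c8: stall | r0:4,r1:1,r2:Mul1,r3:Add3,r4:8,r5:Mul2
c9: stall | r0:4,r1:1,r2:Mul1,r3:Add3,r4:8,r5:Mul2
c10: CDB Add3=5; stall | r0:4,r1:1,r2:Mul1,r3:5,r4:8,r5:Mul2
c11: stall | r0:4,r1:1,r2:Mul1,r3:5,r4:8,r5:Mul2
c12: CDB Mul1=4; issue MUL r1<-Mul1 | r0:4,r1:Mul1,r2:4,r3:5,r4:8,r5:Mul2
c13: CDB Mul2=4 | r0:4,r1:Mul1,r2:4,r3:5,r4:8,r5:4
c14: - | r0:4,r1:Mul1,r2:4,r3:5,r4:8,r5:4

STATUS = TAG Mul1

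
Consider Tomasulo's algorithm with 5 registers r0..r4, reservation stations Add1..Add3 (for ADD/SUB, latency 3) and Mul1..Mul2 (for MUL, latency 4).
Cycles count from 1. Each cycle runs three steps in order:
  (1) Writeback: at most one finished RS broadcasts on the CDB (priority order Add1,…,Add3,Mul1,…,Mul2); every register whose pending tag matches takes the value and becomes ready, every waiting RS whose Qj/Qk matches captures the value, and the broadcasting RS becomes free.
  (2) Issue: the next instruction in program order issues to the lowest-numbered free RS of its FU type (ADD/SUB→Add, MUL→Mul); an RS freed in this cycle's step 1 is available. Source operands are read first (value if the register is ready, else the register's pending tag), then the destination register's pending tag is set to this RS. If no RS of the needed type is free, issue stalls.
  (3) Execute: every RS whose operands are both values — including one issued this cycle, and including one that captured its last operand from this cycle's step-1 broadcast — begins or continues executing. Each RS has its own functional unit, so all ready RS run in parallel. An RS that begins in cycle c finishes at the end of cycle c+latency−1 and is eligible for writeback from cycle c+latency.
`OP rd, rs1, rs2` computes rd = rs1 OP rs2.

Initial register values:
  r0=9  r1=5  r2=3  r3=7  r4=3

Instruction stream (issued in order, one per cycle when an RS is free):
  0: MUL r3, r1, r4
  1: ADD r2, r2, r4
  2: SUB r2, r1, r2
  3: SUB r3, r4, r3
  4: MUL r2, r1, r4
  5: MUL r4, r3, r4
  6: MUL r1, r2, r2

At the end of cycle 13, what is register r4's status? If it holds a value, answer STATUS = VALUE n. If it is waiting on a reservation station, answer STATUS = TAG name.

STATUS = VALUE -36

  c1: issue MUL r3<-Mul1  regs: r0:9,r1:5,r2:3,r3:Mul1,r4:3
  c2: issue ADD r2<-Add1  regs: r0:9,r1:5,r2:Add1,r3:Mul1,r4:3
  c3: issue SUB r2<-Add2  regs: r0:9,r1:5,r2:Add2,r3:Mul1,r4:3
  c4: issue SUB r3<-Add3  regs: r0:9,r1:5,r2:Add2,r3:Add3,r4:3
  c5: CDB Add1=6; issue MUL r2<-Mul2  regs: r0:9,r1:5,r2:Mul2,r3:Add3,r4:3
  c6: CDB Mul1=15; issue MUL r4<-Mul1  regs: r0:9,r1:5,r2:Mul2,r3:Add3,r4:Mul1
  c7: stall  regs: r0:9,r1:5,r2:Mul2,r3:Add3,r4:Mul1
  c8: CDB Add2=-1; stall  regs: r0:9,r1:5,r2:Mul2,r3:Add3,r4:Mul1
  c9: CDB Add3=-12; stall  regs: r0:9,r1:5,r2:Mul2,r3:-12,r4:Mul1
  c10: CDB Mul2=15; issue MUL r1<-Mul2  regs: r0:9,r1:Mul2,r2:15,r3:-12,r4:Mul1
  c11: -  regs: r0:9,r1:Mul2,r2:15,r3:-12,r4:Mul1
  c12: -  regs: r0:9,r1:Mul2,r2:15,r3:-12,r4:Mul1
  c13: CDB Mul1=-36  regs: r0:9,r1:Mul2,r2:15,r3:-12,r4:-36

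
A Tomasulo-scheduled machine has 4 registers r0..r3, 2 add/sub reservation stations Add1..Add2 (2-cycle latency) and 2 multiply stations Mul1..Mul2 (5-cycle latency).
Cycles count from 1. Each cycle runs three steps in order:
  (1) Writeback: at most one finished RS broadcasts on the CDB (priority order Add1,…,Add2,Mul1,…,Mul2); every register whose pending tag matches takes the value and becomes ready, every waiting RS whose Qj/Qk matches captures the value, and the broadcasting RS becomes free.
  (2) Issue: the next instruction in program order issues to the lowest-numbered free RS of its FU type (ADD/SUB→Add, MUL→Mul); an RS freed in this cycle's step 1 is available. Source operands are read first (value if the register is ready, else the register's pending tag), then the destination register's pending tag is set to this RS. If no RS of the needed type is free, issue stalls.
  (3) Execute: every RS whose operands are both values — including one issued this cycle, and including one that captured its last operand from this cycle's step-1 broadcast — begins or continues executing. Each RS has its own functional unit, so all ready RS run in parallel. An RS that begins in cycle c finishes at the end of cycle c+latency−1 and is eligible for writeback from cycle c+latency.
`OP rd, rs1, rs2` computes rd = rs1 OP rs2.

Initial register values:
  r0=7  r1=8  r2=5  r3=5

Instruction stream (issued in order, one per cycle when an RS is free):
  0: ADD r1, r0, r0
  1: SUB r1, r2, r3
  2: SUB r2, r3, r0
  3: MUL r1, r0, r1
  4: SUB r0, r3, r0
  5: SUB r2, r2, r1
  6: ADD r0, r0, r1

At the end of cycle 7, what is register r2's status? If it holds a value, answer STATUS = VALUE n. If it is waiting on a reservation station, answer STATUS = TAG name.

c1: issue ADD r1<-Add1 | r0:7,r1:Add1,r2:5,r3:5
c2: issue SUB r1<-Add2 | r0:7,r1:Add2,r2:5,r3:5
c3: CDB Add1=14; issue SUB r2<-Add1 | r0:7,r1:Add2,r2:Add1,r3:5
c4: CDB Add2=0; issue MUL r1<-Mul1 | r0:7,r1:Mul1,r2:Add1,r3:5
c5: CDB Add1=-2; issue SUB r0<-Add1 | r0:Add1,r1:Mul1,r2:-2,r3:5
c6: issue SUB r2<-Add2 | r0:Add1,r1:Mul1,r2:Add2,r3:5
c7: CDB Add1=-2; issue ADD r0<-Add1 | r0:Add1,r1:Mul1,r2:Add2,r3:5

STATUS = TAG Add2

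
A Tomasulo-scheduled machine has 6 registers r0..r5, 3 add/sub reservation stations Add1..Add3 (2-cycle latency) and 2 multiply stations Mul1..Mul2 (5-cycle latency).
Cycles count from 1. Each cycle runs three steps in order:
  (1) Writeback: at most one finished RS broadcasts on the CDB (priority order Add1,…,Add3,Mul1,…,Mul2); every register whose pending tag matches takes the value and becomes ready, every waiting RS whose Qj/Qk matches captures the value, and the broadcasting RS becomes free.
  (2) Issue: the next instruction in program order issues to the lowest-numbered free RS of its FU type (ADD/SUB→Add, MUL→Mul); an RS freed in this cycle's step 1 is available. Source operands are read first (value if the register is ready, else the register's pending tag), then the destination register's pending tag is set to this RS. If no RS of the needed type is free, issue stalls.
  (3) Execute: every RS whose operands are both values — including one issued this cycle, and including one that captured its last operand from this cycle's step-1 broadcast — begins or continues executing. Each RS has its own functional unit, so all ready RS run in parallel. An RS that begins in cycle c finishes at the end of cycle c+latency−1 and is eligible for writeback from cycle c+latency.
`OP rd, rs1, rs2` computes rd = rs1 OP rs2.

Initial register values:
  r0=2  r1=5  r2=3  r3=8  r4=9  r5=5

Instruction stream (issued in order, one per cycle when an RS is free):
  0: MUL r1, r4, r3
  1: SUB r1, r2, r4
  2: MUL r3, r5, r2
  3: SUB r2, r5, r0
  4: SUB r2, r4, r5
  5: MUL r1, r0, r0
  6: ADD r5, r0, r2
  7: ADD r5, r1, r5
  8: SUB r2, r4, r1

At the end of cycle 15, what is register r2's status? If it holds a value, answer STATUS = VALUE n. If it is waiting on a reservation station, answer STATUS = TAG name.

cycle 1: issue MUL r1<-Mul1 // r0:2,r1:Mul1,r2:3,r3:8,r4:9,r5:5
cycle 2: issue SUB r1<-Add1 // r0:2,r1:Add1,r2:3,r3:8,r4:9,r5:5
cycle 3: issue MUL r3<-Mul2 // r0:2,r1:Add1,r2:3,r3:Mul2,r4:9,r5:5
cycle 4: CDB Add1=-6; issue SUB r2<-Add1 // r0:2,r1:-6,r2:Add1,r3:Mul2,r4:9,r5:5
cycle 5: issue SUB r2<-Add2 // r0:2,r1:-6,r2:Add2,r3:Mul2,r4:9,r5:5
cycle 6: CDB Add1=3; stall // r0:2,r1:-6,r2:Add2,r3:Mul2,r4:9,r5:5
cycle 7: CDB Add2=4; stall // r0:2,r1:-6,r2:4,r3:Mul2,r4:9,r5:5
cycle 8: CDB Mul1=72; issue MUL r1<-Mul1 // r0:2,r1:Mul1,r2:4,r3:Mul2,r4:9,r5:5
cycle 9: CDB Mul2=15; issue ADD r5<-Add1 // r0:2,r1:Mul1,r2:4,r3:15,r4:9,r5:Add1
cycle 10: issue ADD r5<-Add2 // r0:2,r1:Mul1,r2:4,r3:15,r4:9,r5:Add2
cycle 11: CDB Add1=6; issue SUB r2<-Add1 // r0:2,r1:Mul1,r2:Add1,r3:15,r4:9,r5:Add2
cycle 12: - // r0:2,r1:Mul1,r2:Add1,r3:15,r4:9,r5:Add2
cycle 13: CDB Mul1=4 // r0:2,r1:4,r2:Add1,r3:15,r4:9,r5:Add2
cycle 14: - // r0:2,r1:4,r2:Add1,r3:15,r4:9,r5:Add2
cycle 15: CDB Add1=5 // r0:2,r1:4,r2:5,r3:15,r4:9,r5:Add2

STATUS = VALUE 5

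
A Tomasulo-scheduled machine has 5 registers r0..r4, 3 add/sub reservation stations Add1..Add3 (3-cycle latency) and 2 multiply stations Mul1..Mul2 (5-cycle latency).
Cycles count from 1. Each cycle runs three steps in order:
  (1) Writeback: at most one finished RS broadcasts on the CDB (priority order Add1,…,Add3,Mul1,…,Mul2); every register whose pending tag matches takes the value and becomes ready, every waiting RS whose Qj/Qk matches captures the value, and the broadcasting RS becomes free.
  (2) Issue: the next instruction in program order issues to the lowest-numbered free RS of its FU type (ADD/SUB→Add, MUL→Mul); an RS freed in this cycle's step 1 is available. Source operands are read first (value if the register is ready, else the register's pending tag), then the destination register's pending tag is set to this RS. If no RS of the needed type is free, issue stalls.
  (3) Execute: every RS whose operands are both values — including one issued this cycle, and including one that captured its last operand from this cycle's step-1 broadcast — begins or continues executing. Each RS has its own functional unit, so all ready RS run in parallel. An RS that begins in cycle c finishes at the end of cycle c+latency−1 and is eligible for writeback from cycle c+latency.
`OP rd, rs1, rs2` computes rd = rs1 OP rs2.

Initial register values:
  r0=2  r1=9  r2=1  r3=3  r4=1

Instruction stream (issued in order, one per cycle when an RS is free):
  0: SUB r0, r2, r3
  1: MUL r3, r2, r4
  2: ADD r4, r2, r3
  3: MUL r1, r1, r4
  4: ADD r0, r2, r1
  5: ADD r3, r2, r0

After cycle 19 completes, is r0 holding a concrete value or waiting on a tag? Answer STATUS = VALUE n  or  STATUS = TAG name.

STATUS = VALUE 19

cycle 1: issue SUB r0<-Add1 // r0:Add1,r1:9,r2:1,r3:3,r4:1
cycle 2: issue MUL r3<-Mul1 // r0:Add1,r1:9,r2:1,r3:Mul1,r4:1
cycle 3: issue ADD r4<-Add2 // r0:Add1,r1:9,r2:1,r3:Mul1,r4:Add2
cycle 4: CDB Add1=-2; issue MUL r1<-Mul2 // r0:-2,r1:Mul2,r2:1,r3:Mul1,r4:Add2
cycle 5: issue ADD r0<-Add1 // r0:Add1,r1:Mul2,r2:1,r3:Mul1,r4:Add2
cycle 6: issue ADD r3<-Add3 // r0:Add1,r1:Mul2,r2:1,r3:Add3,r4:Add2
cycle 7: CDB Mul1=1 // r0:Add1,r1:Mul2,r2:1,r3:Add3,r4:Add2
cycle 8: - // r0:Add1,r1:Mul2,r2:1,r3:Add3,r4:Add2
cycle 9: - // r0:Add1,r1:Mul2,r2:1,r3:Add3,r4:Add2
cycle 10: CDB Add2=2 // r0:Add1,r1:Mul2,r2:1,r3:Add3,r4:2
cycle 11: - // r0:Add1,r1:Mul2,r2:1,r3:Add3,r4:2
cycle 12: - // r0:Add1,r1:Mul2,r2:1,r3:Add3,r4:2
cycle 13: - // r0:Add1,r1:Mul2,r2:1,r3:Add3,r4:2
cycle 14: - // r0:Add1,r1:Mul2,r2:1,r3:Add3,r4:2
cycle 15: CDB Mul2=18 // r0:Add1,r1:18,r2:1,r3:Add3,r4:2
cycle 16: - // r0:Add1,r1:18,r2:1,r3:Add3,r4:2
cycle 17: - // r0:Add1,r1:18,r2:1,r3:Add3,r4:2
cycle 18: CDB Add1=19 // r0:19,r1:18,r2:1,r3:Add3,r4:2
cycle 19: - // r0:19,r1:18,r2:1,r3:Add3,r4:2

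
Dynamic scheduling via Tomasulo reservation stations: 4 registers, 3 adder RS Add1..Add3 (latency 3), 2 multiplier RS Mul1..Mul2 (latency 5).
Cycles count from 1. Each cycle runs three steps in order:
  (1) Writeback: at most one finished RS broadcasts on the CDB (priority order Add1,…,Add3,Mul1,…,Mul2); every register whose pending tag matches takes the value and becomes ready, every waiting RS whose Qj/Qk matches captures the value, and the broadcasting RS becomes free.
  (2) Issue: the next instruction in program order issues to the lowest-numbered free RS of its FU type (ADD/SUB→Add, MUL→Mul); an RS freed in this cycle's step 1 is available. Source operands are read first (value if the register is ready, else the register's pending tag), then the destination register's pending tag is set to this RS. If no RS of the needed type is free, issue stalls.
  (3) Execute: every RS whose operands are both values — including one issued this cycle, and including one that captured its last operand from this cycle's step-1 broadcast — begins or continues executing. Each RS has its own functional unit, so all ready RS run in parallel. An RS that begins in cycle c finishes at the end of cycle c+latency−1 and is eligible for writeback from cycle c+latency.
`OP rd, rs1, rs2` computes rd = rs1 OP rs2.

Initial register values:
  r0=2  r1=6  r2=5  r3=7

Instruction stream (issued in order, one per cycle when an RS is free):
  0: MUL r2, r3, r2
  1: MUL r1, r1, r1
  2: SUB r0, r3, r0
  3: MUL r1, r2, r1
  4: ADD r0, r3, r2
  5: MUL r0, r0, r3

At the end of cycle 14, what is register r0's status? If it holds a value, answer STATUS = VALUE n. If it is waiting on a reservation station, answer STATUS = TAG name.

cycle 1: issue MUL r2<-Mul1 // r0:2,r1:6,r2:Mul1,r3:7
cycle 2: issue MUL r1<-Mul2 // r0:2,r1:Mul2,r2:Mul1,r3:7
cycle 3: issue SUB r0<-Add1 // r0:Add1,r1:Mul2,r2:Mul1,r3:7
cycle 4: stall // r0:Add1,r1:Mul2,r2:Mul1,r3:7
cycle 5: stall // r0:Add1,r1:Mul2,r2:Mul1,r3:7
cycle 6: CDB Add1=5; stall // r0:5,r1:Mul2,r2:Mul1,r3:7
cycle 7: CDB Mul1=35; issue MUL r1<-Mul1 // r0:5,r1:Mul1,r2:35,r3:7
cycle 8: CDB Mul2=36; issue ADD r0<-Add1 // r0:Add1,r1:Mul1,r2:35,r3:7
cycle 9: issue MUL r0<-Mul2 // r0:Mul2,r1:Mul1,r2:35,r3:7
cycle 10: - // r0:Mul2,r1:Mul1,r2:35,r3:7
cycle 11: CDB Add1=42 // r0:Mul2,r1:Mul1,r2:35,r3:7
cycle 12: - // r0:Mul2,r1:Mul1,r2:35,r3:7
cycle 13: CDB Mul1=1260 // r0:Mul2,r1:1260,r2:35,r3:7
cycle 14: - // r0:Mul2,r1:1260,r2:35,r3:7

STATUS = TAG Mul2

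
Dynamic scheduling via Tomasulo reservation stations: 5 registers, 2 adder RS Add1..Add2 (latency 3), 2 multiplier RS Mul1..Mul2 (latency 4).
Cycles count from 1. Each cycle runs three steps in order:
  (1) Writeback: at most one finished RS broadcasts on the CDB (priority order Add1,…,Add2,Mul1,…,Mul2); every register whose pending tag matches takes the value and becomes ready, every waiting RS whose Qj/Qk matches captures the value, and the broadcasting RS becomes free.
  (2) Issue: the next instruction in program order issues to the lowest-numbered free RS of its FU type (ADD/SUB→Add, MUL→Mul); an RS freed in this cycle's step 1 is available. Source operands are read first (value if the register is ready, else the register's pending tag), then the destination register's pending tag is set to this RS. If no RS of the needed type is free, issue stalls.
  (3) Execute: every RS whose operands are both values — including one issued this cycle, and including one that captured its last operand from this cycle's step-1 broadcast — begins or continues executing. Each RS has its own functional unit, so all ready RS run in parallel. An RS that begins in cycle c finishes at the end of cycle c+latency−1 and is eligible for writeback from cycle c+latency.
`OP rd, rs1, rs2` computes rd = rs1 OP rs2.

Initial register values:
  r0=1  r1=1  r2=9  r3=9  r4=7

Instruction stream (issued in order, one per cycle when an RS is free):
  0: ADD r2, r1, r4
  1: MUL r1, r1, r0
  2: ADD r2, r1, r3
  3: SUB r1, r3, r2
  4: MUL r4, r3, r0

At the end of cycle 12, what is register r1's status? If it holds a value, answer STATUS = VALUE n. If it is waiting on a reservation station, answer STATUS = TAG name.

  c1: issue ADD r2<-Add1  regs: r0:1,r1:1,r2:Add1,r3:9,r4:7
  c2: issue MUL r1<-Mul1  regs: r0:1,r1:Mul1,r2:Add1,r3:9,r4:7
  c3: issue ADD r2<-Add2  regs: r0:1,r1:Mul1,r2:Add2,r3:9,r4:7
  c4: CDB Add1=8; issue SUB r1<-Add1  regs: r0:1,r1:Add1,r2:Add2,r3:9,r4:7
  c5: issue MUL r4<-Mul2  regs: r0:1,r1:Add1,r2:Add2,r3:9,r4:Mul2
  c6: CDB Mul1=1  regs: r0:1,r1:Add1,r2:Add2,r3:9,r4:Mul2
  c7: -  regs: r0:1,r1:Add1,r2:Add2,r3:9,r4:Mul2
  c8: -  regs: r0:1,r1:Add1,r2:Add2,r3:9,r4:Mul2
  c9: CDB Add2=10  regs: r0:1,r1:Add1,r2:10,r3:9,r4:Mul2
  c10: CDB Mul2=9  regs: r0:1,r1:Add1,r2:10,r3:9,r4:9
  c11: -  regs: r0:1,r1:Add1,r2:10,r3:9,r4:9
  c12: CDB Add1=-1  regs: r0:1,r1:-1,r2:10,r3:9,r4:9

STATUS = VALUE -1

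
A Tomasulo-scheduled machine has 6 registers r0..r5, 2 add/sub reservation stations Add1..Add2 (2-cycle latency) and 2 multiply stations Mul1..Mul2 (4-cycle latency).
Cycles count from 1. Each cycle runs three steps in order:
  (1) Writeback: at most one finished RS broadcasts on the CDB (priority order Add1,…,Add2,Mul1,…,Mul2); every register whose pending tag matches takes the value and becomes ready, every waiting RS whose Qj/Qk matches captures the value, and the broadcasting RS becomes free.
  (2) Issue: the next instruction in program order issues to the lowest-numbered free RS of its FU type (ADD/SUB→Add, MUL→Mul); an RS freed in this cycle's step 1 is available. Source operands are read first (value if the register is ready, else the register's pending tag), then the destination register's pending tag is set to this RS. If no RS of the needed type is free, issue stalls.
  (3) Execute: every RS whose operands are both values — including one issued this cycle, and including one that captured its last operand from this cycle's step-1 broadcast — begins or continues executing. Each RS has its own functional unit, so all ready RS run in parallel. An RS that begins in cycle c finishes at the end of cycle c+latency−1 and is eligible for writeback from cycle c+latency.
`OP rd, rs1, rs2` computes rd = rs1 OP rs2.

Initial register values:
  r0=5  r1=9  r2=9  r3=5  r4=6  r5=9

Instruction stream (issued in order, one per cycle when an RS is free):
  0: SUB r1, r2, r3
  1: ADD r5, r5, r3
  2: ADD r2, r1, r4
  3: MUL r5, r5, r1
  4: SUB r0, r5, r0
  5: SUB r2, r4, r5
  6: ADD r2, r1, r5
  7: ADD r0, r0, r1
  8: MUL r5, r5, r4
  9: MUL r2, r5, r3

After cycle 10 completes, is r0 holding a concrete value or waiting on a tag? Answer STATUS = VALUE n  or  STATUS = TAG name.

cycle 1: issue SUB r1<-Add1 // r0:5,r1:Add1,r2:9,r3:5,r4:6,r5:9
cycle 2: issue ADD r5<-Add2 // r0:5,r1:Add1,r2:9,r3:5,r4:6,r5:Add2
cycle 3: CDB Add1=4; issue ADD r2<-Add1 // r0:5,r1:4,r2:Add1,r3:5,r4:6,r5:Add2
cycle 4: CDB Add2=14; issue MUL r5<-Mul1 // r0:5,r1:4,r2:Add1,r3:5,r4:6,r5:Mul1
cycle 5: CDB Add1=10; issue SUB r0<-Add1 // r0:Add1,r1:4,r2:10,r3:5,r4:6,r5:Mul1
cycle 6: issue SUB r2<-Add2 // r0:Add1,r1:4,r2:Add2,r3:5,r4:6,r5:Mul1
cycle 7: stall // r0:Add1,r1:4,r2:Add2,r3:5,r4:6,r5:Mul1
cycle 8: CDB Mul1=56; stall // r0:Add1,r1:4,r2:Add2,r3:5,r4:6,r5:56
cycle 9: stall // r0:Add1,r1:4,r2:Add2,r3:5,r4:6,r5:56
cycle 10: CDB Add1=51; issue ADD r2<-Add1 // r0:51,r1:4,r2:Add1,r3:5,r4:6,r5:56

STATUS = VALUE 51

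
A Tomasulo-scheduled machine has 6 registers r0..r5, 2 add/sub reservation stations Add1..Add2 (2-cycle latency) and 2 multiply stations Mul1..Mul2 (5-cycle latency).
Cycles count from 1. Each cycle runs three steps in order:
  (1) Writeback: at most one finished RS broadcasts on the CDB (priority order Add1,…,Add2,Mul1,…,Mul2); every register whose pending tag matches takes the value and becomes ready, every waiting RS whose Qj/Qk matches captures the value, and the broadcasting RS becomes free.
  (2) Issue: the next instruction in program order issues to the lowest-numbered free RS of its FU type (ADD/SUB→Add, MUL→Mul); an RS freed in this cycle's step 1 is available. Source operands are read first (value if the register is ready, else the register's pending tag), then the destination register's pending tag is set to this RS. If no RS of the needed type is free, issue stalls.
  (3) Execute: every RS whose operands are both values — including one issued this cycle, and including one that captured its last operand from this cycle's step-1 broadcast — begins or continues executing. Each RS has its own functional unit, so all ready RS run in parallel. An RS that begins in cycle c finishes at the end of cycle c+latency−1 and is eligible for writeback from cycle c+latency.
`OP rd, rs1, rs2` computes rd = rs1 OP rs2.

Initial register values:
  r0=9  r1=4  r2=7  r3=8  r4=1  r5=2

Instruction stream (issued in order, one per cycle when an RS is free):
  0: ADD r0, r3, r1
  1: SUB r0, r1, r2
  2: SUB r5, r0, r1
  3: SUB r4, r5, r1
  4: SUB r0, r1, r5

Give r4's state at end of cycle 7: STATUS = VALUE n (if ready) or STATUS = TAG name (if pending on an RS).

STATUS = TAG Add2

cycle 1: issue ADD r0<-Add1 // r0:Add1,r1:4,r2:7,r3:8,r4:1,r5:2
cycle 2: issue SUB r0<-Add2 // r0:Add2,r1:4,r2:7,r3:8,r4:1,r5:2
cycle 3: CDB Add1=12; issue SUB r5<-Add1 // r0:Add2,r1:4,r2:7,r3:8,r4:1,r5:Add1
cycle 4: CDB Add2=-3; issue SUB r4<-Add2 // r0:-3,r1:4,r2:7,r3:8,r4:Add2,r5:Add1
cycle 5: stall // r0:-3,r1:4,r2:7,r3:8,r4:Add2,r5:Add1
cycle 6: CDB Add1=-7; issue SUB r0<-Add1 // r0:Add1,r1:4,r2:7,r3:8,r4:Add2,r5:-7
cycle 7: - // r0:Add1,r1:4,r2:7,r3:8,r4:Add2,r5:-7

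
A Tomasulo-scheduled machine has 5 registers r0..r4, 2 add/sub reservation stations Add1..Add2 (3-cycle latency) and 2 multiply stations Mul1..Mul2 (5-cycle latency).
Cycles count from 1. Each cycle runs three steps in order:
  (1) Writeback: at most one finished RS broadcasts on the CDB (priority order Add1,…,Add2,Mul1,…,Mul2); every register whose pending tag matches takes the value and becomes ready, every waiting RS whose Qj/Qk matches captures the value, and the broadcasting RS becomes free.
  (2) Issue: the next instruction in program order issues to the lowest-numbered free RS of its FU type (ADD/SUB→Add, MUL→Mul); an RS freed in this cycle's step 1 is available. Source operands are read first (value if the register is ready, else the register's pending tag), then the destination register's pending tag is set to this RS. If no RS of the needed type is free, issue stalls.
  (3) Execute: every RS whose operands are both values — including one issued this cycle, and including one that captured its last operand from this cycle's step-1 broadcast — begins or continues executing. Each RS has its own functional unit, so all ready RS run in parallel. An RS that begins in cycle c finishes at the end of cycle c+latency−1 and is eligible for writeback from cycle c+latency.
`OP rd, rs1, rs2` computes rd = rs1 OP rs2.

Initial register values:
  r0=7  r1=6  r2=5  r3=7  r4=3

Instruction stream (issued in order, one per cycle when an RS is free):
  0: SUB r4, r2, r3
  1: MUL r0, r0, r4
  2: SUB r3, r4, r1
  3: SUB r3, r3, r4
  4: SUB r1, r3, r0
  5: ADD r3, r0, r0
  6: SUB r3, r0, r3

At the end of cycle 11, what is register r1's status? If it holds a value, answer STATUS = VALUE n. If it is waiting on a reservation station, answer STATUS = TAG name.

STATUS = TAG Add2

  c1: issue SUB r4<-Add1  regs: r0:7,r1:6,r2:5,r3:7,r4:Add1
  c2: issue MUL r0<-Mul1  regs: r0:Mul1,r1:6,r2:5,r3:7,r4:Add1
  c3: issue SUB r3<-Add2  regs: r0:Mul1,r1:6,r2:5,r3:Add2,r4:Add1
  c4: CDB Add1=-2; issue SUB r3<-Add1  regs: r0:Mul1,r1:6,r2:5,r3:Add1,r4:-2
  c5: stall  regs: r0:Mul1,r1:6,r2:5,r3:Add1,r4:-2
  c6: stall  regs: r0:Mul1,r1:6,r2:5,r3:Add1,r4:-2
  c7: CDB Add2=-8; issue SUB r1<-Add2  regs: r0:Mul1,r1:Add2,r2:5,r3:Add1,r4:-2
  c8: stall  regs: r0:Mul1,r1:Add2,r2:5,r3:Add1,r4:-2
  c9: CDB Mul1=-14; stall  regs: r0:-14,r1:Add2,r2:5,r3:Add1,r4:-2
  c10: CDB Add1=-6; issue ADD r3<-Add1  regs: r0:-14,r1:Add2,r2:5,r3:Add1,r4:-2
  c11: stall  regs: r0:-14,r1:Add2,r2:5,r3:Add1,r4:-2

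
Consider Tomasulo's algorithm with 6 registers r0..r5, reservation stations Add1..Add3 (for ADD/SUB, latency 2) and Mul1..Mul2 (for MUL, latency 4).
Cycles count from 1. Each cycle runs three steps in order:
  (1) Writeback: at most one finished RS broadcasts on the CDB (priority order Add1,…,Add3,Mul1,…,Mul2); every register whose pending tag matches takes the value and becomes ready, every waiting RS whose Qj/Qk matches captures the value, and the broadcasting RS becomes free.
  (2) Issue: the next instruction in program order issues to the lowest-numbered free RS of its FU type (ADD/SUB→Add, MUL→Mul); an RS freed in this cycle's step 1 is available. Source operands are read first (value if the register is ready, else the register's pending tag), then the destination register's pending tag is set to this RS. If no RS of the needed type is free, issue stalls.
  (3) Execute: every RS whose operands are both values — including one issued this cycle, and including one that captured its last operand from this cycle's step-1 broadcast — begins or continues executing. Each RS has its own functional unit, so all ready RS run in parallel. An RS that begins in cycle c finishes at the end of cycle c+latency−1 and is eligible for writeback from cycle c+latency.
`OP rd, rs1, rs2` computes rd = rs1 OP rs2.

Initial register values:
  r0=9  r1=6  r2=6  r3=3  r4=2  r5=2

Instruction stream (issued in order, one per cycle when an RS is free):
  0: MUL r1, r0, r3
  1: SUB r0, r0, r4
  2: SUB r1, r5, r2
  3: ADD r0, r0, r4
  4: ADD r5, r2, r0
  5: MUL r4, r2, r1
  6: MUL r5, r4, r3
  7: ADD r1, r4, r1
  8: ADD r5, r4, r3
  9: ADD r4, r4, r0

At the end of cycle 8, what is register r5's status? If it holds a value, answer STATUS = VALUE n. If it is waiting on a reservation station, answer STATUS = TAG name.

c1: issue MUL r1<-Mul1 | r0:9,r1:Mul1,r2:6,r3:3,r4:2,r5:2
c2: issue SUB r0<-Add1 | r0:Add1,r1:Mul1,r2:6,r3:3,r4:2,r5:2
c3: issue SUB r1<-Add2 | r0:Add1,r1:Add2,r2:6,r3:3,r4:2,r5:2
c4: CDB Add1=7; issue ADD r0<-Add1 | r0:Add1,r1:Add2,r2:6,r3:3,r4:2,r5:2
c5: CDB Add2=-4; issue ADD r5<-Add2 | r0:Add1,r1:-4,r2:6,r3:3,r4:2,r5:Add2
c6: CDB Add1=9; issue MUL r4<-Mul2 | r0:9,r1:-4,r2:6,r3:3,r4:Mul2,r5:Add2
c7: CDB Mul1=27; issue MUL r5<-Mul1 | r0:9,r1:-4,r2:6,r3:3,r4:Mul2,r5:Mul1
c8: CDB Add2=15; issue ADD r1<-Add1 | r0:9,r1:Add1,r2:6,r3:3,r4:Mul2,r5:Mul1

STATUS = TAG Mul1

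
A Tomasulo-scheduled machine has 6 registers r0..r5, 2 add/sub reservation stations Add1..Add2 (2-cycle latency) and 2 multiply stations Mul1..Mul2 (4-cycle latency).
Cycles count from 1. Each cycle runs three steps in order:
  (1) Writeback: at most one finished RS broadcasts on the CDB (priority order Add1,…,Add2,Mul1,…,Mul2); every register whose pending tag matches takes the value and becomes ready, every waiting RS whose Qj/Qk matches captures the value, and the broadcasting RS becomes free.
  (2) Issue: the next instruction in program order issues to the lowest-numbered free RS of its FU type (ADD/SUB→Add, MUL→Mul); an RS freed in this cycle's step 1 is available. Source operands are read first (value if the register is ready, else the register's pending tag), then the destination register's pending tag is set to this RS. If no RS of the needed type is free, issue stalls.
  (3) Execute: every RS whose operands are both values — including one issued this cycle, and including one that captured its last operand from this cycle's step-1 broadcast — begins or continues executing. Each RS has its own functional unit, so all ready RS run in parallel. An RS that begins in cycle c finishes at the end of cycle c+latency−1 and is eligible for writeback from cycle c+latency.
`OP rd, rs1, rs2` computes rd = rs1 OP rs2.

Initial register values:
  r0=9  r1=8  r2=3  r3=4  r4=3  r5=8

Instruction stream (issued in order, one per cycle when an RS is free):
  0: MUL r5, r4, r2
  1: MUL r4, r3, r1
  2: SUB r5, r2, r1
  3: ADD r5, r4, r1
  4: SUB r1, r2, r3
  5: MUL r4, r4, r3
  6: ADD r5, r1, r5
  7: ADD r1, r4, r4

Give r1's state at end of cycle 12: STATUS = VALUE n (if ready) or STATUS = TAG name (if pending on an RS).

  c1: issue MUL r5<-Mul1  regs: r0:9,r1:8,r2:3,r3:4,r4:3,r5:Mul1
  c2: issue MUL r4<-Mul2  regs: r0:9,r1:8,r2:3,r3:4,r4:Mul2,r5:Mul1
  c3: issue SUB r5<-Add1  regs: r0:9,r1:8,r2:3,r3:4,r4:Mul2,r5:Add1
  c4: issue ADD r5<-Add2  regs: r0:9,r1:8,r2:3,r3:4,r4:Mul2,r5:Add2
  c5: CDB Add1=-5; issue SUB r1<-Add1  regs: r0:9,r1:Add1,r2:3,r3:4,r4:Mul2,r5:Add2
  c6: CDB Mul1=9; issue MUL r4<-Mul1  regs: r0:9,r1:Add1,r2:3,r3:4,r4:Mul1,r5:Add2
  c7: CDB Add1=-1; issue ADD r5<-Add1  regs: r0:9,r1:-1,r2:3,r3:4,r4:Mul1,r5:Add1
  c8: CDB Mul2=32; stall  regs: r0:9,r1:-1,r2:3,r3:4,r4:Mul1,r5:Add1
  c9: stall  regs: r0:9,r1:-1,r2:3,r3:4,r4:Mul1,r5:Add1
  c10: CDB Add2=40; issue ADD r1<-Add2  regs: r0:9,r1:Add2,r2:3,r3:4,r4:Mul1,r5:Add1
  c11: -  regs: r0:9,r1:Add2,r2:3,r3:4,r4:Mul1,r5:Add1
  c12: CDB Add1=39  regs: r0:9,r1:Add2,r2:3,r3:4,r4:Mul1,r5:39

STATUS = TAG Add2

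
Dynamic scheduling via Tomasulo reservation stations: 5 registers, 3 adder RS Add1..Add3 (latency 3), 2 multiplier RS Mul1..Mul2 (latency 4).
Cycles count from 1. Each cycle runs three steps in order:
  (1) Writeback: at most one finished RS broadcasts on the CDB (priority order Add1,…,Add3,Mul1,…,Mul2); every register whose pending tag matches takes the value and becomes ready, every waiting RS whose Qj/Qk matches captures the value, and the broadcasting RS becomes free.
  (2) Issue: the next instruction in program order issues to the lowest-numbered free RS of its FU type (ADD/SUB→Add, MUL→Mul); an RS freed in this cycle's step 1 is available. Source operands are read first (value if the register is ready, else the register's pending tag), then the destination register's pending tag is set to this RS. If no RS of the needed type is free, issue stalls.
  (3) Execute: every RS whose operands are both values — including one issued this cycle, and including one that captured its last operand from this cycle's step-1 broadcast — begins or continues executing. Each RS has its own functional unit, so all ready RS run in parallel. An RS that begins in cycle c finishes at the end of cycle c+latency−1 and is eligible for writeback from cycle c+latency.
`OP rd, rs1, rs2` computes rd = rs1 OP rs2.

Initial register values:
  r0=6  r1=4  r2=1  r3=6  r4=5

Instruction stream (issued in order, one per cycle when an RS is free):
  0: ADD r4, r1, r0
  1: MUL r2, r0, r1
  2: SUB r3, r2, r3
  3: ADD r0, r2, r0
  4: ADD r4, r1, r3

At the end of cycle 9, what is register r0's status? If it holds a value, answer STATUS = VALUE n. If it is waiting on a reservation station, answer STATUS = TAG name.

STATUS = VALUE 30

  c1: issue ADD r4<-Add1  regs: r0:6,r1:4,r2:1,r3:6,r4:Add1
  c2: issue MUL r2<-Mul1  regs: r0:6,r1:4,r2:Mul1,r3:6,r4:Add1
  c3: issue SUB r3<-Add2  regs: r0:6,r1:4,r2:Mul1,r3:Add2,r4:Add1
  c4: CDB Add1=10; issue ADD r0<-Add1  regs: r0:Add1,r1:4,r2:Mul1,r3:Add2,r4:10
  c5: issue ADD r4<-Add3  regs: r0:Add1,r1:4,r2:Mul1,r3:Add2,r4:Add3
  c6: CDB Mul1=24  regs: r0:Add1,r1:4,r2:24,r3:Add2,r4:Add3
  c7: -  regs: r0:Add1,r1:4,r2:24,r3:Add2,r4:Add3
  c8: -  regs: r0:Add1,r1:4,r2:24,r3:Add2,r4:Add3
  c9: CDB Add1=30  regs: r0:30,r1:4,r2:24,r3:Add2,r4:Add3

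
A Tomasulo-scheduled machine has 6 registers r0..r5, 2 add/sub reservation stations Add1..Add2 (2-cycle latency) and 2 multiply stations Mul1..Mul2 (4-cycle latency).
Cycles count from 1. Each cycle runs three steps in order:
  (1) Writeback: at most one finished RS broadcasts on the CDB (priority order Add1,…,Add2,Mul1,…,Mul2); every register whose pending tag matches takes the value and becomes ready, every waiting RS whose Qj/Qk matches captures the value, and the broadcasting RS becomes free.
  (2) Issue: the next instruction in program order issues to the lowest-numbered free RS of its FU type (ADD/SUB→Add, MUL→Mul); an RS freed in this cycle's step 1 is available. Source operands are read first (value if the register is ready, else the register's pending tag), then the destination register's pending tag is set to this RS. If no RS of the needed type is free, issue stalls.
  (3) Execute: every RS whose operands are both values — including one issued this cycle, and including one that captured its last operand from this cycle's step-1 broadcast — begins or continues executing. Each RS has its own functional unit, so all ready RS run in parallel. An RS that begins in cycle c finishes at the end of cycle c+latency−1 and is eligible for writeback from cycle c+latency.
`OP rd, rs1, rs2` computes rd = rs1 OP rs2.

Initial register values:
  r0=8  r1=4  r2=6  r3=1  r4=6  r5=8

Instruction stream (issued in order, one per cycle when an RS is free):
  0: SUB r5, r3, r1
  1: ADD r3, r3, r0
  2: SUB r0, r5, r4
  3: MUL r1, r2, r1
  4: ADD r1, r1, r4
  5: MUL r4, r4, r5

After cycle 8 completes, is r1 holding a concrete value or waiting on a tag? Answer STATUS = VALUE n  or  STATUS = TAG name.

c1: issue SUB r5<-Add1 | r0:8,r1:4,r2:6,r3:1,r4:6,r5:Add1
c2: issue ADD r3<-Add2 | r0:8,r1:4,r2:6,r3:Add2,r4:6,r5:Add1
c3: CDB Add1=-3; issue SUB r0<-Add1 | r0:Add1,r1:4,r2:6,r3:Add2,r4:6,r5:-3
c4: CDB Add2=9; issue MUL r1<-Mul1 | r0:Add1,r1:Mul1,r2:6,r3:9,r4:6,r5:-3
c5: CDB Add1=-9; issue ADD r1<-Add1 | r0:-9,r1:Add1,r2:6,r3:9,r4:6,r5:-3
c6: issue MUL r4<-Mul2 | r0:-9,r1:Add1,r2:6,r3:9,r4:Mul2,r5:-3
c7: - | r0:-9,r1:Add1,r2:6,r3:9,r4:Mul2,r5:-3
c8: CDB Mul1=24 | r0:-9,r1:Add1,r2:6,r3:9,r4:Mul2,r5:-3

STATUS = TAG Add1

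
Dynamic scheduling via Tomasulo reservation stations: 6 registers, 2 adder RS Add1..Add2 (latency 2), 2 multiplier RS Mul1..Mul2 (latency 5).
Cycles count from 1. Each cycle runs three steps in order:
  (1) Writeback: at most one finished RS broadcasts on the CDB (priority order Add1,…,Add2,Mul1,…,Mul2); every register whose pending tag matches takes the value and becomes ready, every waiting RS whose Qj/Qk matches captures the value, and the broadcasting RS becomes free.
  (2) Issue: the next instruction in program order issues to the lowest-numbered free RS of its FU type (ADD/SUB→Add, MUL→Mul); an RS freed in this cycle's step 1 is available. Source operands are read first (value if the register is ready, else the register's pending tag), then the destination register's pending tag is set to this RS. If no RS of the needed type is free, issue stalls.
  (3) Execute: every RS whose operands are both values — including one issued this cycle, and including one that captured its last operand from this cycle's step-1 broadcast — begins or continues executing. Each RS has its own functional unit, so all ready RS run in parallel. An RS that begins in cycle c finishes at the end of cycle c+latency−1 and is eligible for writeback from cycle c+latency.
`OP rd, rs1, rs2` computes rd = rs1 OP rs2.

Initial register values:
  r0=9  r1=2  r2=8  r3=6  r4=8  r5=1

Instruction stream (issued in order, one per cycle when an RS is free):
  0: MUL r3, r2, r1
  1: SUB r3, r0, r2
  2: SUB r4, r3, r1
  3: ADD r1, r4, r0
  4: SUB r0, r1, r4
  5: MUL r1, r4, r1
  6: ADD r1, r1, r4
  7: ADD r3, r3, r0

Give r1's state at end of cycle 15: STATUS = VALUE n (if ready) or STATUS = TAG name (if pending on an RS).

STATUS = VALUE -9

  c1: issue MUL r3<-Mul1  regs: r0:9,r1:2,r2:8,r3:Mul1,r4:8,r5:1
  c2: issue SUB r3<-Add1  regs: r0:9,r1:2,r2:8,r3:Add1,r4:8,r5:1
  c3: issue SUB r4<-Add2  regs: r0:9,r1:2,r2:8,r3:Add1,r4:Add2,r5:1
  c4: CDB Add1=1; issue ADD r1<-Add1  regs: r0:9,r1:Add1,r2:8,r3:1,r4:Add2,r5:1
  c5: stall  regs: r0:9,r1:Add1,r2:8,r3:1,r4:Add2,r5:1
  c6: CDB Add2=-1; issue SUB r0<-Add2  regs: r0:Add2,r1:Add1,r2:8,r3:1,r4:-1,r5:1
  c7: CDB Mul1=16; issue MUL r1<-Mul1  regs: r0:Add2,r1:Mul1,r2:8,r3:1,r4:-1,r5:1
  c8: CDB Add1=8; issue ADD r1<-Add1  regs: r0:Add2,r1:Add1,r2:8,r3:1,r4:-1,r5:1
  c9: stall  regs: r0:Add2,r1:Add1,r2:8,r3:1,r4:-1,r5:1
  c10: CDB Add2=9; issue ADD r3<-Add2  regs: r0:9,r1:Add1,r2:8,r3:Add2,r4:-1,r5:1
  c11: -  regs: r0:9,r1:Add1,r2:8,r3:Add2,r4:-1,r5:1
  c12: CDB Add2=10  regs: r0:9,r1:Add1,r2:8,r3:10,r4:-1,r5:1
  c13: CDB Mul1=-8  regs: r0:9,r1:Add1,r2:8,r3:10,r4:-1,r5:1
  c14: -  regs: r0:9,r1:Add1,r2:8,r3:10,r4:-1,r5:1
  c15: CDB Add1=-9  regs: r0:9,r1:-9,r2:8,r3:10,r4:-1,r5:1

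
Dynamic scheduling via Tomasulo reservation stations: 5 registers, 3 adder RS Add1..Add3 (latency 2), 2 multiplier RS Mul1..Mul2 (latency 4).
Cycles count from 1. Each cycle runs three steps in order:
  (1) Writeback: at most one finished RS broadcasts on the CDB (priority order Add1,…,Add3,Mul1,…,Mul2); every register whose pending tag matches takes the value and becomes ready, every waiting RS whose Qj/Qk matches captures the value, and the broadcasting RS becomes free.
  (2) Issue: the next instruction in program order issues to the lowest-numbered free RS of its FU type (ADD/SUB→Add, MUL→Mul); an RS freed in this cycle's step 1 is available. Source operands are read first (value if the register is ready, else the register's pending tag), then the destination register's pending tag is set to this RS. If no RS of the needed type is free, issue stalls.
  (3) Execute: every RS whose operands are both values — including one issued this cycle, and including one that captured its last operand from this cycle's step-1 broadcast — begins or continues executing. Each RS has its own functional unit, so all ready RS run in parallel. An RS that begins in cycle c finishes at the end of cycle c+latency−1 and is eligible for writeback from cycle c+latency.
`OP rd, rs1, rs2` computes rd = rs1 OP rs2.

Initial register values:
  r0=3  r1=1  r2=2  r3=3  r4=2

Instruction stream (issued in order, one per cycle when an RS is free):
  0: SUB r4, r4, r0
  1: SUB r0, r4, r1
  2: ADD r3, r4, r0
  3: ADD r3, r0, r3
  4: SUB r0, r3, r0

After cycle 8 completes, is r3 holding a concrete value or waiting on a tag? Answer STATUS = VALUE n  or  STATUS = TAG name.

  c1: issue SUB r4<-Add1  regs: r0:3,r1:1,r2:2,r3:3,r4:Add1
  c2: issue SUB r0<-Add2  regs: r0:Add2,r1:1,r2:2,r3:3,r4:Add1
  c3: CDB Add1=-1; issue ADD r3<-Add1  regs: r0:Add2,r1:1,r2:2,r3:Add1,r4:-1
  c4: issue ADD r3<-Add3  regs: r0:Add2,r1:1,r2:2,r3:Add3,r4:-1
  c5: CDB Add2=-2; issue SUB r0<-Add2  regs: r0:Add2,r1:1,r2:2,r3:Add3,r4:-1
  c6: -  regs: r0:Add2,r1:1,r2:2,r3:Add3,r4:-1
  c7: CDB Add1=-3  regs: r0:Add2,r1:1,r2:2,r3:Add3,r4:-1
  c8: -  regs: r0:Add2,r1:1,r2:2,r3:Add3,r4:-1

STATUS = TAG Add3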